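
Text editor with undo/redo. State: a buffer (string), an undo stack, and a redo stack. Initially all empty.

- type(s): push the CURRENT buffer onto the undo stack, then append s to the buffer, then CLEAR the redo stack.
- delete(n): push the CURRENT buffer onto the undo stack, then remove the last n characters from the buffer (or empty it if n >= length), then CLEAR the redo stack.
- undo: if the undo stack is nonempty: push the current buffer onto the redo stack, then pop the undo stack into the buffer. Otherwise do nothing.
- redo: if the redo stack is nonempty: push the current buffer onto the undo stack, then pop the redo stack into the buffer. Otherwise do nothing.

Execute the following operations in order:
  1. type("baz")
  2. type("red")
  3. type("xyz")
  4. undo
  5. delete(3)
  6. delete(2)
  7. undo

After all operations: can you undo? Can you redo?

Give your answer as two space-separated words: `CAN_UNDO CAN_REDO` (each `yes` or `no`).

After op 1 (type): buf='baz' undo_depth=1 redo_depth=0
After op 2 (type): buf='bazred' undo_depth=2 redo_depth=0
After op 3 (type): buf='bazredxyz' undo_depth=3 redo_depth=0
After op 4 (undo): buf='bazred' undo_depth=2 redo_depth=1
After op 5 (delete): buf='baz' undo_depth=3 redo_depth=0
After op 6 (delete): buf='b' undo_depth=4 redo_depth=0
After op 7 (undo): buf='baz' undo_depth=3 redo_depth=1

Answer: yes yes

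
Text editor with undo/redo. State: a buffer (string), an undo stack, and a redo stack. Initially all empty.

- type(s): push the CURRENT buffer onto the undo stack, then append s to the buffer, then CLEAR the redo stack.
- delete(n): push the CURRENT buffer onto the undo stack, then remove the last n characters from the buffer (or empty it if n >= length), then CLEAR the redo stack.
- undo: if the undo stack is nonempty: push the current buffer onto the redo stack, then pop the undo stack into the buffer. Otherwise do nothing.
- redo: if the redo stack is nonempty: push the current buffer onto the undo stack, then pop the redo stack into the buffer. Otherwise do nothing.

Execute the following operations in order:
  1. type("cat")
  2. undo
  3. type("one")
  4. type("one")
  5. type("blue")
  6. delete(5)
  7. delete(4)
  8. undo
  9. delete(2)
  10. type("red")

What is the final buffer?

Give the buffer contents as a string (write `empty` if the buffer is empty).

After op 1 (type): buf='cat' undo_depth=1 redo_depth=0
After op 2 (undo): buf='(empty)' undo_depth=0 redo_depth=1
After op 3 (type): buf='one' undo_depth=1 redo_depth=0
After op 4 (type): buf='oneone' undo_depth=2 redo_depth=0
After op 5 (type): buf='oneoneblue' undo_depth=3 redo_depth=0
After op 6 (delete): buf='oneon' undo_depth=4 redo_depth=0
After op 7 (delete): buf='o' undo_depth=5 redo_depth=0
After op 8 (undo): buf='oneon' undo_depth=4 redo_depth=1
After op 9 (delete): buf='one' undo_depth=5 redo_depth=0
After op 10 (type): buf='onered' undo_depth=6 redo_depth=0

Answer: onered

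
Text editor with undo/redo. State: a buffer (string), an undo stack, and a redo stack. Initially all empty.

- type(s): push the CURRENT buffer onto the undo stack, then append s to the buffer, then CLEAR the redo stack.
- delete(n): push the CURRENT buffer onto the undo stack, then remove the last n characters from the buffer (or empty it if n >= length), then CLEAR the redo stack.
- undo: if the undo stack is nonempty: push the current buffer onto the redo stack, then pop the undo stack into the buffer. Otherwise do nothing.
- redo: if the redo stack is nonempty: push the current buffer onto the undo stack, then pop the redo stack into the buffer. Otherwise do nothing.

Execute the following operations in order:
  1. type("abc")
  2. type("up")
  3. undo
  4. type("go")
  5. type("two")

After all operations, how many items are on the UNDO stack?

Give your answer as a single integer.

After op 1 (type): buf='abc' undo_depth=1 redo_depth=0
After op 2 (type): buf='abcup' undo_depth=2 redo_depth=0
After op 3 (undo): buf='abc' undo_depth=1 redo_depth=1
After op 4 (type): buf='abcgo' undo_depth=2 redo_depth=0
After op 5 (type): buf='abcgotwo' undo_depth=3 redo_depth=0

Answer: 3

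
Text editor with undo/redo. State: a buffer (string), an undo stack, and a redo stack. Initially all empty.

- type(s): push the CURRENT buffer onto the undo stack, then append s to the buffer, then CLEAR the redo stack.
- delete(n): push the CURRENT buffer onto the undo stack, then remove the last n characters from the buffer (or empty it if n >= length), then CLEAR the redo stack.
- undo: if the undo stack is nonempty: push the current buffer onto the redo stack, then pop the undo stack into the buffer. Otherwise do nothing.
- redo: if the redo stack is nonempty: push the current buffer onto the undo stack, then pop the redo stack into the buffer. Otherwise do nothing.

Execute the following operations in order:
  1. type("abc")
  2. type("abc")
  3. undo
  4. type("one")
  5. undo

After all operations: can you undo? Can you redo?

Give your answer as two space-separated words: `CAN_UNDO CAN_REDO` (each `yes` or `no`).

After op 1 (type): buf='abc' undo_depth=1 redo_depth=0
After op 2 (type): buf='abcabc' undo_depth=2 redo_depth=0
After op 3 (undo): buf='abc' undo_depth=1 redo_depth=1
After op 4 (type): buf='abcone' undo_depth=2 redo_depth=0
After op 5 (undo): buf='abc' undo_depth=1 redo_depth=1

Answer: yes yes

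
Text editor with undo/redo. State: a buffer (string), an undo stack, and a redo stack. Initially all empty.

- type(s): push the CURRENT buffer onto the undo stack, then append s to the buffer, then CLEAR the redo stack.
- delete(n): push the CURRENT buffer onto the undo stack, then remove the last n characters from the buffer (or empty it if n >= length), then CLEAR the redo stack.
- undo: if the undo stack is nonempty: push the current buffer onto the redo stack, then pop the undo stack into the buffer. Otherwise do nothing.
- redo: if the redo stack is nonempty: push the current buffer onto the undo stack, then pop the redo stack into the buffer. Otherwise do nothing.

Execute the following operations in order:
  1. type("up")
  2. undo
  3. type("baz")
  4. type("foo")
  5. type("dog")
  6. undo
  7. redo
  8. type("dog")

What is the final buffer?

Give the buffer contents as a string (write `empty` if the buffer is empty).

After op 1 (type): buf='up' undo_depth=1 redo_depth=0
After op 2 (undo): buf='(empty)' undo_depth=0 redo_depth=1
After op 3 (type): buf='baz' undo_depth=1 redo_depth=0
After op 4 (type): buf='bazfoo' undo_depth=2 redo_depth=0
After op 5 (type): buf='bazfoodog' undo_depth=3 redo_depth=0
After op 6 (undo): buf='bazfoo' undo_depth=2 redo_depth=1
After op 7 (redo): buf='bazfoodog' undo_depth=3 redo_depth=0
After op 8 (type): buf='bazfoodogdog' undo_depth=4 redo_depth=0

Answer: bazfoodogdog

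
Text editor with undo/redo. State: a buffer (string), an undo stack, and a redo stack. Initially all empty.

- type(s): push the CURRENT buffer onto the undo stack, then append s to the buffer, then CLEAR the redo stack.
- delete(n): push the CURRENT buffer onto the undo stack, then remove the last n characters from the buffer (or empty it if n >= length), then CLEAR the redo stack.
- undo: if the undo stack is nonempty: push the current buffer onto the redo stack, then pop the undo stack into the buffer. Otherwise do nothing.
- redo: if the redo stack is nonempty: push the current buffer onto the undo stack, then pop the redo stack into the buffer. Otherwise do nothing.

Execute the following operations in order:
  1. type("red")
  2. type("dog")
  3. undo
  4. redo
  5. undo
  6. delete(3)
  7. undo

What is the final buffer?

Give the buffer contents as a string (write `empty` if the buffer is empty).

After op 1 (type): buf='red' undo_depth=1 redo_depth=0
After op 2 (type): buf='reddog' undo_depth=2 redo_depth=0
After op 3 (undo): buf='red' undo_depth=1 redo_depth=1
After op 4 (redo): buf='reddog' undo_depth=2 redo_depth=0
After op 5 (undo): buf='red' undo_depth=1 redo_depth=1
After op 6 (delete): buf='(empty)' undo_depth=2 redo_depth=0
After op 7 (undo): buf='red' undo_depth=1 redo_depth=1

Answer: red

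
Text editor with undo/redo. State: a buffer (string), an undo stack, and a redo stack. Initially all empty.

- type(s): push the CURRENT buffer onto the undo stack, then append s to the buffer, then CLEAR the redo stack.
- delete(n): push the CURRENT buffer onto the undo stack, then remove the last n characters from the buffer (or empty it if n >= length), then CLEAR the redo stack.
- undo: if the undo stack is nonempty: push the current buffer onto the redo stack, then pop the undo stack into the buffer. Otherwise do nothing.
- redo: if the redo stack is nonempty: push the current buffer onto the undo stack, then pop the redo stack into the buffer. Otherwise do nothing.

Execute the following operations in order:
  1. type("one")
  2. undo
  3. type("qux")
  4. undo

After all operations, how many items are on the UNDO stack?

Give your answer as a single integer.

After op 1 (type): buf='one' undo_depth=1 redo_depth=0
After op 2 (undo): buf='(empty)' undo_depth=0 redo_depth=1
After op 3 (type): buf='qux' undo_depth=1 redo_depth=0
After op 4 (undo): buf='(empty)' undo_depth=0 redo_depth=1

Answer: 0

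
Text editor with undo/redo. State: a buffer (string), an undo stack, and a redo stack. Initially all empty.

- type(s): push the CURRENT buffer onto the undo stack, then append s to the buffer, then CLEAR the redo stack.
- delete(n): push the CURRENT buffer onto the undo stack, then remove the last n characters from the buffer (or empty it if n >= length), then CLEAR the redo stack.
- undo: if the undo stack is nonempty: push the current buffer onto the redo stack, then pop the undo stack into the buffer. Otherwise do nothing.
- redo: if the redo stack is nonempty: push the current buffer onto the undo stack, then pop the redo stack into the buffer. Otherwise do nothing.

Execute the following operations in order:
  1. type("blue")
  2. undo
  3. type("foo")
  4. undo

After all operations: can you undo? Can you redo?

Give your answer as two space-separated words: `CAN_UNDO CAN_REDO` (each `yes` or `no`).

After op 1 (type): buf='blue' undo_depth=1 redo_depth=0
After op 2 (undo): buf='(empty)' undo_depth=0 redo_depth=1
After op 3 (type): buf='foo' undo_depth=1 redo_depth=0
After op 4 (undo): buf='(empty)' undo_depth=0 redo_depth=1

Answer: no yes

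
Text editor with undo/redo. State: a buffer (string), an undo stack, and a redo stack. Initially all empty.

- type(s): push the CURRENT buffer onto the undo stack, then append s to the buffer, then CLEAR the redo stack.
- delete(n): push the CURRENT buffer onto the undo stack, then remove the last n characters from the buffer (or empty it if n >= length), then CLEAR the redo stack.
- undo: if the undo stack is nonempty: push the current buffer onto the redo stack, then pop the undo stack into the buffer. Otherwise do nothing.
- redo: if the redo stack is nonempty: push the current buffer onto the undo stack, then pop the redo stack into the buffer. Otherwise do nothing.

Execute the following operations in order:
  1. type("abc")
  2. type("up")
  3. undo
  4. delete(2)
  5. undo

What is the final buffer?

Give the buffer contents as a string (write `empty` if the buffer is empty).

Answer: abc

Derivation:
After op 1 (type): buf='abc' undo_depth=1 redo_depth=0
After op 2 (type): buf='abcup' undo_depth=2 redo_depth=0
After op 3 (undo): buf='abc' undo_depth=1 redo_depth=1
After op 4 (delete): buf='a' undo_depth=2 redo_depth=0
After op 5 (undo): buf='abc' undo_depth=1 redo_depth=1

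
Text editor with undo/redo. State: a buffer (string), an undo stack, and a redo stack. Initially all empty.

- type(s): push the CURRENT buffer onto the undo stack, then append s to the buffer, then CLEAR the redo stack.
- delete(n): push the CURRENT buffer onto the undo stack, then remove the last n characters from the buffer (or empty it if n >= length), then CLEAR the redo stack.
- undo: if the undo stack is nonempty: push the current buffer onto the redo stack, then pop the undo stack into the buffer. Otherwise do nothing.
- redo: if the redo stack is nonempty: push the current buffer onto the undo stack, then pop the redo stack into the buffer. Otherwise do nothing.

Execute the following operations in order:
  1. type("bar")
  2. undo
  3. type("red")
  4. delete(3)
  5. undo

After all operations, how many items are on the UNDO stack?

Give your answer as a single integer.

After op 1 (type): buf='bar' undo_depth=1 redo_depth=0
After op 2 (undo): buf='(empty)' undo_depth=0 redo_depth=1
After op 3 (type): buf='red' undo_depth=1 redo_depth=0
After op 4 (delete): buf='(empty)' undo_depth=2 redo_depth=0
After op 5 (undo): buf='red' undo_depth=1 redo_depth=1

Answer: 1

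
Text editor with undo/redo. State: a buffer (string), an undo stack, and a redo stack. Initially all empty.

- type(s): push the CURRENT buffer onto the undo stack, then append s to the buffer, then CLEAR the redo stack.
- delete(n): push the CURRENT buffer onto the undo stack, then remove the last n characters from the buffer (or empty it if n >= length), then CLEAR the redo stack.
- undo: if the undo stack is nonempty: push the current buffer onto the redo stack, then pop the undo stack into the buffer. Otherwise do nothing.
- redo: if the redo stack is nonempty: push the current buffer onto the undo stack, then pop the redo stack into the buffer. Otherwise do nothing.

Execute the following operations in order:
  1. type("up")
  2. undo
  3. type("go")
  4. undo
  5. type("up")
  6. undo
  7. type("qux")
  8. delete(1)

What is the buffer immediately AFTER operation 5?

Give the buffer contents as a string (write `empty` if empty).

After op 1 (type): buf='up' undo_depth=1 redo_depth=0
After op 2 (undo): buf='(empty)' undo_depth=0 redo_depth=1
After op 3 (type): buf='go' undo_depth=1 redo_depth=0
After op 4 (undo): buf='(empty)' undo_depth=0 redo_depth=1
After op 5 (type): buf='up' undo_depth=1 redo_depth=0

Answer: up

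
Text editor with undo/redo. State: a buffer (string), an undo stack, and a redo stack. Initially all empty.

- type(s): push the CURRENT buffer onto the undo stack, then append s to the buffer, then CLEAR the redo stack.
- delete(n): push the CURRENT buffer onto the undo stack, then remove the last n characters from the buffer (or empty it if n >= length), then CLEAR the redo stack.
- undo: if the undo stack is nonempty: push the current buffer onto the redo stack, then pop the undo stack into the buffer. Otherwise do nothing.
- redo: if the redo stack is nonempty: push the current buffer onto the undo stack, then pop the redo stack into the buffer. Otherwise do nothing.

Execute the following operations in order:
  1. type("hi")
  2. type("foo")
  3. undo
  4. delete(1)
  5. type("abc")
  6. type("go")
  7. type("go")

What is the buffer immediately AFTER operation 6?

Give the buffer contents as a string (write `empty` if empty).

Answer: habcgo

Derivation:
After op 1 (type): buf='hi' undo_depth=1 redo_depth=0
After op 2 (type): buf='hifoo' undo_depth=2 redo_depth=0
After op 3 (undo): buf='hi' undo_depth=1 redo_depth=1
After op 4 (delete): buf='h' undo_depth=2 redo_depth=0
After op 5 (type): buf='habc' undo_depth=3 redo_depth=0
After op 6 (type): buf='habcgo' undo_depth=4 redo_depth=0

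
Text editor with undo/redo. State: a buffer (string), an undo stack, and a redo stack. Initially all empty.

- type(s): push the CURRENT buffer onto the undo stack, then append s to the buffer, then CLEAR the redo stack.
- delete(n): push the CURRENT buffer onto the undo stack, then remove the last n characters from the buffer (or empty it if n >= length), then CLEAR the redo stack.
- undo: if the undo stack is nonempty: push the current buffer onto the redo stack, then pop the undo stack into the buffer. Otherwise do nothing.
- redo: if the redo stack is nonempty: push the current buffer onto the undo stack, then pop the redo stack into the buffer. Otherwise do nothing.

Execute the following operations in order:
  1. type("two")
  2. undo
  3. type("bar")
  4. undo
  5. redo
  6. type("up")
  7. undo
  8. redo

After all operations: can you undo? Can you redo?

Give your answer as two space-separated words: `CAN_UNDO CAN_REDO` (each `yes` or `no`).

After op 1 (type): buf='two' undo_depth=1 redo_depth=0
After op 2 (undo): buf='(empty)' undo_depth=0 redo_depth=1
After op 3 (type): buf='bar' undo_depth=1 redo_depth=0
After op 4 (undo): buf='(empty)' undo_depth=0 redo_depth=1
After op 5 (redo): buf='bar' undo_depth=1 redo_depth=0
After op 6 (type): buf='barup' undo_depth=2 redo_depth=0
After op 7 (undo): buf='bar' undo_depth=1 redo_depth=1
After op 8 (redo): buf='barup' undo_depth=2 redo_depth=0

Answer: yes no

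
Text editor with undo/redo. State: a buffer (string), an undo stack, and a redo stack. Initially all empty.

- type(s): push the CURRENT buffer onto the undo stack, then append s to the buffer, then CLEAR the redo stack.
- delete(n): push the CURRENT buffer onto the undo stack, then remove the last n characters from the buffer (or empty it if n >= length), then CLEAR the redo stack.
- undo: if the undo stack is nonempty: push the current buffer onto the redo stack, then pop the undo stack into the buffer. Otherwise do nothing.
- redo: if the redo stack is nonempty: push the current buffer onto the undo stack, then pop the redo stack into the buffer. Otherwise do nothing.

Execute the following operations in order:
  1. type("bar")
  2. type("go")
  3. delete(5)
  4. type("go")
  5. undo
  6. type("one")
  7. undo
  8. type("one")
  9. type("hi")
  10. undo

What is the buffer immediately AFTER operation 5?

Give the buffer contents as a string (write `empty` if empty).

Answer: empty

Derivation:
After op 1 (type): buf='bar' undo_depth=1 redo_depth=0
After op 2 (type): buf='bargo' undo_depth=2 redo_depth=0
After op 3 (delete): buf='(empty)' undo_depth=3 redo_depth=0
After op 4 (type): buf='go' undo_depth=4 redo_depth=0
After op 5 (undo): buf='(empty)' undo_depth=3 redo_depth=1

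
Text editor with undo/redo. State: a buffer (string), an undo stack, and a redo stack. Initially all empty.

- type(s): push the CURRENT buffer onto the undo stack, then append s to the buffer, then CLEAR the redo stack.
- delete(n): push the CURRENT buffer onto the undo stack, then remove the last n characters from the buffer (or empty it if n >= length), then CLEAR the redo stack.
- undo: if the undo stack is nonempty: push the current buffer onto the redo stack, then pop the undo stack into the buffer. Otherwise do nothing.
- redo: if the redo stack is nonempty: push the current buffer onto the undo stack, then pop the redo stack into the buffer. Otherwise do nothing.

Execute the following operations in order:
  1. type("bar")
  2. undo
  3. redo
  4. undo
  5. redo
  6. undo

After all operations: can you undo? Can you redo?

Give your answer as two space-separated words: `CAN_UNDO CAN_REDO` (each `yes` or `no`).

After op 1 (type): buf='bar' undo_depth=1 redo_depth=0
After op 2 (undo): buf='(empty)' undo_depth=0 redo_depth=1
After op 3 (redo): buf='bar' undo_depth=1 redo_depth=0
After op 4 (undo): buf='(empty)' undo_depth=0 redo_depth=1
After op 5 (redo): buf='bar' undo_depth=1 redo_depth=0
After op 6 (undo): buf='(empty)' undo_depth=0 redo_depth=1

Answer: no yes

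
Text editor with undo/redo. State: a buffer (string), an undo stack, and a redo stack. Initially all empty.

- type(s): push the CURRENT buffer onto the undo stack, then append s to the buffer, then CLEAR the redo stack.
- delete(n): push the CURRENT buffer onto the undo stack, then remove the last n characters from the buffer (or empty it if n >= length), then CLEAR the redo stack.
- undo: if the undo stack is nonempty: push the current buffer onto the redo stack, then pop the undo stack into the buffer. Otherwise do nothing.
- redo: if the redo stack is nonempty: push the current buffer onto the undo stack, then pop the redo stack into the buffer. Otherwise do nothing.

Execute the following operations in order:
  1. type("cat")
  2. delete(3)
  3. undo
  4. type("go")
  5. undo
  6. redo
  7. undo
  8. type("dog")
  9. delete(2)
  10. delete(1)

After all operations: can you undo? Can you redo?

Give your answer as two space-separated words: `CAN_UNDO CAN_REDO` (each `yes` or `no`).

After op 1 (type): buf='cat' undo_depth=1 redo_depth=0
After op 2 (delete): buf='(empty)' undo_depth=2 redo_depth=0
After op 3 (undo): buf='cat' undo_depth=1 redo_depth=1
After op 4 (type): buf='catgo' undo_depth=2 redo_depth=0
After op 5 (undo): buf='cat' undo_depth=1 redo_depth=1
After op 6 (redo): buf='catgo' undo_depth=2 redo_depth=0
After op 7 (undo): buf='cat' undo_depth=1 redo_depth=1
After op 8 (type): buf='catdog' undo_depth=2 redo_depth=0
After op 9 (delete): buf='catd' undo_depth=3 redo_depth=0
After op 10 (delete): buf='cat' undo_depth=4 redo_depth=0

Answer: yes no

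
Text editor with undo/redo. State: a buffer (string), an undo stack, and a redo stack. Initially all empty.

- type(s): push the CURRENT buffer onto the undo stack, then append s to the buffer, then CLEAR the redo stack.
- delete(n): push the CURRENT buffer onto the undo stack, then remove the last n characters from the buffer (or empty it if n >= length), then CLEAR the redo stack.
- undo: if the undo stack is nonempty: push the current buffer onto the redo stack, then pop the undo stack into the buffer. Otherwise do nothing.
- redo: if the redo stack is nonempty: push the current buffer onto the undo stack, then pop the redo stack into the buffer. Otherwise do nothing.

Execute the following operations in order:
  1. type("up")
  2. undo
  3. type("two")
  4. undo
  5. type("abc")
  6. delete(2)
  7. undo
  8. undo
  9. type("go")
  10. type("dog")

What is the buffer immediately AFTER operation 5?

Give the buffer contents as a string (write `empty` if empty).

Answer: abc

Derivation:
After op 1 (type): buf='up' undo_depth=1 redo_depth=0
After op 2 (undo): buf='(empty)' undo_depth=0 redo_depth=1
After op 3 (type): buf='two' undo_depth=1 redo_depth=0
After op 4 (undo): buf='(empty)' undo_depth=0 redo_depth=1
After op 5 (type): buf='abc' undo_depth=1 redo_depth=0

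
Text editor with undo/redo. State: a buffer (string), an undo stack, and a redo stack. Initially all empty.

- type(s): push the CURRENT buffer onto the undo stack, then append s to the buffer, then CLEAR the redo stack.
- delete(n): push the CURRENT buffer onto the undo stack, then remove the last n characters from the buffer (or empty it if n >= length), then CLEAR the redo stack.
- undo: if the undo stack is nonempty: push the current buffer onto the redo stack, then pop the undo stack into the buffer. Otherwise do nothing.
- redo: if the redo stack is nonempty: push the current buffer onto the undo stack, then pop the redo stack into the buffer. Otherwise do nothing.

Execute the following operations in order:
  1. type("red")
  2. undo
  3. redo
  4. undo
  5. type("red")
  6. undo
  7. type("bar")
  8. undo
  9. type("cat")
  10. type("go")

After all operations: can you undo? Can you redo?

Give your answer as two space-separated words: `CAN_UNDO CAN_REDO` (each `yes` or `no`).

Answer: yes no

Derivation:
After op 1 (type): buf='red' undo_depth=1 redo_depth=0
After op 2 (undo): buf='(empty)' undo_depth=0 redo_depth=1
After op 3 (redo): buf='red' undo_depth=1 redo_depth=0
After op 4 (undo): buf='(empty)' undo_depth=0 redo_depth=1
After op 5 (type): buf='red' undo_depth=1 redo_depth=0
After op 6 (undo): buf='(empty)' undo_depth=0 redo_depth=1
After op 7 (type): buf='bar' undo_depth=1 redo_depth=0
After op 8 (undo): buf='(empty)' undo_depth=0 redo_depth=1
After op 9 (type): buf='cat' undo_depth=1 redo_depth=0
After op 10 (type): buf='catgo' undo_depth=2 redo_depth=0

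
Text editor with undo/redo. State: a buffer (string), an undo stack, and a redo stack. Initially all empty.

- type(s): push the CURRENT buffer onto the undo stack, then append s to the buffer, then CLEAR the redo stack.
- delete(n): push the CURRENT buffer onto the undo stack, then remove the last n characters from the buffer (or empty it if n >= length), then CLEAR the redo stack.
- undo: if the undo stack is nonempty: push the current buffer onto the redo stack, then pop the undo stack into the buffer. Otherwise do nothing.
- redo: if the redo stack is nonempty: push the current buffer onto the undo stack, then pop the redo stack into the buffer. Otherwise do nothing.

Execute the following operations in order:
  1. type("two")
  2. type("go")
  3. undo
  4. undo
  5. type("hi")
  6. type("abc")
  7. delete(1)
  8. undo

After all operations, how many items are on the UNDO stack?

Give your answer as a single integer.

After op 1 (type): buf='two' undo_depth=1 redo_depth=0
After op 2 (type): buf='twogo' undo_depth=2 redo_depth=0
After op 3 (undo): buf='two' undo_depth=1 redo_depth=1
After op 4 (undo): buf='(empty)' undo_depth=0 redo_depth=2
After op 5 (type): buf='hi' undo_depth=1 redo_depth=0
After op 6 (type): buf='hiabc' undo_depth=2 redo_depth=0
After op 7 (delete): buf='hiab' undo_depth=3 redo_depth=0
After op 8 (undo): buf='hiabc' undo_depth=2 redo_depth=1

Answer: 2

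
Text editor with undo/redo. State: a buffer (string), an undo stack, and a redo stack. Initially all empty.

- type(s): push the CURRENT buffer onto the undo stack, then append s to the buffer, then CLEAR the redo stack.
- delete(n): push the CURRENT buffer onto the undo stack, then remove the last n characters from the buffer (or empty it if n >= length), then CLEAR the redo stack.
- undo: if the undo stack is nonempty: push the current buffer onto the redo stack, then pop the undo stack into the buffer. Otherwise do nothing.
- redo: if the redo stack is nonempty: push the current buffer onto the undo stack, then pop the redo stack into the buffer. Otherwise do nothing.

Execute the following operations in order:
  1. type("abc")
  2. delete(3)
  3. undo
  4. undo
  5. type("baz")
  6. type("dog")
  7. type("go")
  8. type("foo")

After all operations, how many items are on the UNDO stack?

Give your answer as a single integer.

Answer: 4

Derivation:
After op 1 (type): buf='abc' undo_depth=1 redo_depth=0
After op 2 (delete): buf='(empty)' undo_depth=2 redo_depth=0
After op 3 (undo): buf='abc' undo_depth=1 redo_depth=1
After op 4 (undo): buf='(empty)' undo_depth=0 redo_depth=2
After op 5 (type): buf='baz' undo_depth=1 redo_depth=0
After op 6 (type): buf='bazdog' undo_depth=2 redo_depth=0
After op 7 (type): buf='bazdoggo' undo_depth=3 redo_depth=0
After op 8 (type): buf='bazdoggofoo' undo_depth=4 redo_depth=0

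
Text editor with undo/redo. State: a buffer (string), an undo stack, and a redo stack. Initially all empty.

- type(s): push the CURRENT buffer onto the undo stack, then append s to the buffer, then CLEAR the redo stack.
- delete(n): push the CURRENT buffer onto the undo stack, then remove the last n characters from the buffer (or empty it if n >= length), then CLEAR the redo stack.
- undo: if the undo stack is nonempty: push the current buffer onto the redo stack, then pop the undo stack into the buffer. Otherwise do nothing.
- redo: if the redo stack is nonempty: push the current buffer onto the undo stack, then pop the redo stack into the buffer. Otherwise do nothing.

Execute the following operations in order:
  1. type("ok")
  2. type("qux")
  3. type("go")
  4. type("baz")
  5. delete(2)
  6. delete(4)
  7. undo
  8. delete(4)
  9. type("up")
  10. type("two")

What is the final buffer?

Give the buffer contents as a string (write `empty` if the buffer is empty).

After op 1 (type): buf='ok' undo_depth=1 redo_depth=0
After op 2 (type): buf='okqux' undo_depth=2 redo_depth=0
After op 3 (type): buf='okquxgo' undo_depth=3 redo_depth=0
After op 4 (type): buf='okquxgobaz' undo_depth=4 redo_depth=0
After op 5 (delete): buf='okquxgob' undo_depth=5 redo_depth=0
After op 6 (delete): buf='okqu' undo_depth=6 redo_depth=0
After op 7 (undo): buf='okquxgob' undo_depth=5 redo_depth=1
After op 8 (delete): buf='okqu' undo_depth=6 redo_depth=0
After op 9 (type): buf='okquup' undo_depth=7 redo_depth=0
After op 10 (type): buf='okquuptwo' undo_depth=8 redo_depth=0

Answer: okquuptwo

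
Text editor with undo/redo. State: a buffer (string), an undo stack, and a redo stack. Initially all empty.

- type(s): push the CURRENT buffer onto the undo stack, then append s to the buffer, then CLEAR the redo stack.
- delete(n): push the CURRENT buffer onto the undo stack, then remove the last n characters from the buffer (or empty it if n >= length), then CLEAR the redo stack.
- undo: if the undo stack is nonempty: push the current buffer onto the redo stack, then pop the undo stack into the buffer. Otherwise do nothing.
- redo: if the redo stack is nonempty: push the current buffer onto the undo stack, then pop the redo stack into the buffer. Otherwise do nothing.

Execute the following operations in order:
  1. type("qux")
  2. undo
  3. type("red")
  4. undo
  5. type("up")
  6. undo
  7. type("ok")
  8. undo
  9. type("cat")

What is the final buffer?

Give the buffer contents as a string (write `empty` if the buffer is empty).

Answer: cat

Derivation:
After op 1 (type): buf='qux' undo_depth=1 redo_depth=0
After op 2 (undo): buf='(empty)' undo_depth=0 redo_depth=1
After op 3 (type): buf='red' undo_depth=1 redo_depth=0
After op 4 (undo): buf='(empty)' undo_depth=0 redo_depth=1
After op 5 (type): buf='up' undo_depth=1 redo_depth=0
After op 6 (undo): buf='(empty)' undo_depth=0 redo_depth=1
After op 7 (type): buf='ok' undo_depth=1 redo_depth=0
After op 8 (undo): buf='(empty)' undo_depth=0 redo_depth=1
After op 9 (type): buf='cat' undo_depth=1 redo_depth=0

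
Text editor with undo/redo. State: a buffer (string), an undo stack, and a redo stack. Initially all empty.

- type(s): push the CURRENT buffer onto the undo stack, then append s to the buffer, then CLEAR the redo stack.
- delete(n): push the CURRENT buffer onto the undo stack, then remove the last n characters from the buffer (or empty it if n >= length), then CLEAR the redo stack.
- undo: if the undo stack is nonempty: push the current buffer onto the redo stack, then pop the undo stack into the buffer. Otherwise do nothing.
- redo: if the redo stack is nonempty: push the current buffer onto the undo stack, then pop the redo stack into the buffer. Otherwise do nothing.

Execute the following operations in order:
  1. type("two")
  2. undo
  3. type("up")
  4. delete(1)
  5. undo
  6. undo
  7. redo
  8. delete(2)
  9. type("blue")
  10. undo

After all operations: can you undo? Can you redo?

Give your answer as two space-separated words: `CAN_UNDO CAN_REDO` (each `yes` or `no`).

After op 1 (type): buf='two' undo_depth=1 redo_depth=0
After op 2 (undo): buf='(empty)' undo_depth=0 redo_depth=1
After op 3 (type): buf='up' undo_depth=1 redo_depth=0
After op 4 (delete): buf='u' undo_depth=2 redo_depth=0
After op 5 (undo): buf='up' undo_depth=1 redo_depth=1
After op 6 (undo): buf='(empty)' undo_depth=0 redo_depth=2
After op 7 (redo): buf='up' undo_depth=1 redo_depth=1
After op 8 (delete): buf='(empty)' undo_depth=2 redo_depth=0
After op 9 (type): buf='blue' undo_depth=3 redo_depth=0
After op 10 (undo): buf='(empty)' undo_depth=2 redo_depth=1

Answer: yes yes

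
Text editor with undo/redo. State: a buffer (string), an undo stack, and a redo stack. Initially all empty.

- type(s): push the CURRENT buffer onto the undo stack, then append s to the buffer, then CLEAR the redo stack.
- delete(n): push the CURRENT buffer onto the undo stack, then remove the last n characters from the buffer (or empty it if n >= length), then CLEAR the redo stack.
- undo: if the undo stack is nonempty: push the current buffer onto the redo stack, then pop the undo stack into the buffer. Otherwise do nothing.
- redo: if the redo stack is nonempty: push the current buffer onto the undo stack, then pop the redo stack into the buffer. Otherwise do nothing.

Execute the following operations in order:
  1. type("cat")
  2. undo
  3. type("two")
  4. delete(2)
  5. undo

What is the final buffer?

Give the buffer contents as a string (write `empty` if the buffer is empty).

Answer: two

Derivation:
After op 1 (type): buf='cat' undo_depth=1 redo_depth=0
After op 2 (undo): buf='(empty)' undo_depth=0 redo_depth=1
After op 3 (type): buf='two' undo_depth=1 redo_depth=0
After op 4 (delete): buf='t' undo_depth=2 redo_depth=0
After op 5 (undo): buf='two' undo_depth=1 redo_depth=1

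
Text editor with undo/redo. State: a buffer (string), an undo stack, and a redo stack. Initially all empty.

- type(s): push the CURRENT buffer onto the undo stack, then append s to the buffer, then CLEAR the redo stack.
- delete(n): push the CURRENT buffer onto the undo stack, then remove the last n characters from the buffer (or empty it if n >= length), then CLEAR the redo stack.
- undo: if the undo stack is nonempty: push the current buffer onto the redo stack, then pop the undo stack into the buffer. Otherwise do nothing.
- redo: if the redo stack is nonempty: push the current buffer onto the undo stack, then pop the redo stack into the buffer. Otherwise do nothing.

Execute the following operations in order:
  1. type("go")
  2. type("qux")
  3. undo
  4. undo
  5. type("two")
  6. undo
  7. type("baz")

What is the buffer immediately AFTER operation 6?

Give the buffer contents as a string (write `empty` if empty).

After op 1 (type): buf='go' undo_depth=1 redo_depth=0
After op 2 (type): buf='goqux' undo_depth=2 redo_depth=0
After op 3 (undo): buf='go' undo_depth=1 redo_depth=1
After op 4 (undo): buf='(empty)' undo_depth=0 redo_depth=2
After op 5 (type): buf='two' undo_depth=1 redo_depth=0
After op 6 (undo): buf='(empty)' undo_depth=0 redo_depth=1

Answer: empty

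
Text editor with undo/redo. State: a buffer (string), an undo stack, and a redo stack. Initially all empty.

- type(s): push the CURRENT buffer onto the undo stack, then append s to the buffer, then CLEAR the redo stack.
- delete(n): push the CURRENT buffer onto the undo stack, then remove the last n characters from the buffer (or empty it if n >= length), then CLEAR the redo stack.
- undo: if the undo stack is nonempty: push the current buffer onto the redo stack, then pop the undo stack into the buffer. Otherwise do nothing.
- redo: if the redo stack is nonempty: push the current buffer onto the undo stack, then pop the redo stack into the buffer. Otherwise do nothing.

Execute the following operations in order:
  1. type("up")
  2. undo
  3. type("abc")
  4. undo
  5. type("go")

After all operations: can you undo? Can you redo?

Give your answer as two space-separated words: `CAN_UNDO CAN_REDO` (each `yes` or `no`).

Answer: yes no

Derivation:
After op 1 (type): buf='up' undo_depth=1 redo_depth=0
After op 2 (undo): buf='(empty)' undo_depth=0 redo_depth=1
After op 3 (type): buf='abc' undo_depth=1 redo_depth=0
After op 4 (undo): buf='(empty)' undo_depth=0 redo_depth=1
After op 5 (type): buf='go' undo_depth=1 redo_depth=0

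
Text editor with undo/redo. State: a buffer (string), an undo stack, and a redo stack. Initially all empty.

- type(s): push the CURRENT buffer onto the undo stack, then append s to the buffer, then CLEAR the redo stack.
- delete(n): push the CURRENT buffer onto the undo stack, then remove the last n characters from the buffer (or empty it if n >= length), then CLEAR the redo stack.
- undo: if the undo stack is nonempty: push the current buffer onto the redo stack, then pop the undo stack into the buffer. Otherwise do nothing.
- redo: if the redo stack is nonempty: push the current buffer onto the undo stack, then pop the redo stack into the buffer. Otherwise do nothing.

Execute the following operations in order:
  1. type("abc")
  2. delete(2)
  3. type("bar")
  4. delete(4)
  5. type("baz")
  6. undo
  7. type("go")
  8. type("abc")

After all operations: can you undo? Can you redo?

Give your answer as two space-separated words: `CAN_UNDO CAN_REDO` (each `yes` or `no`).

Answer: yes no

Derivation:
After op 1 (type): buf='abc' undo_depth=1 redo_depth=0
After op 2 (delete): buf='a' undo_depth=2 redo_depth=0
After op 3 (type): buf='abar' undo_depth=3 redo_depth=0
After op 4 (delete): buf='(empty)' undo_depth=4 redo_depth=0
After op 5 (type): buf='baz' undo_depth=5 redo_depth=0
After op 6 (undo): buf='(empty)' undo_depth=4 redo_depth=1
After op 7 (type): buf='go' undo_depth=5 redo_depth=0
After op 8 (type): buf='goabc' undo_depth=6 redo_depth=0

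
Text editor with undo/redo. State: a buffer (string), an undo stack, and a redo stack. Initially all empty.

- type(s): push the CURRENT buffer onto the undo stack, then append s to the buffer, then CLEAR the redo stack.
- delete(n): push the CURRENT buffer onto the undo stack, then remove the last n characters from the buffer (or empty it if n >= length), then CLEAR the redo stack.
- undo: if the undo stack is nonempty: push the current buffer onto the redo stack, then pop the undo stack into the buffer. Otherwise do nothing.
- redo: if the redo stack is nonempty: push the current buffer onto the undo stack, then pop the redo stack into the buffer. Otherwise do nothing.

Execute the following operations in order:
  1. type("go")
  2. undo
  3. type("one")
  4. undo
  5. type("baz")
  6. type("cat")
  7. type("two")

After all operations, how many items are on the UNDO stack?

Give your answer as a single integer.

After op 1 (type): buf='go' undo_depth=1 redo_depth=0
After op 2 (undo): buf='(empty)' undo_depth=0 redo_depth=1
After op 3 (type): buf='one' undo_depth=1 redo_depth=0
After op 4 (undo): buf='(empty)' undo_depth=0 redo_depth=1
After op 5 (type): buf='baz' undo_depth=1 redo_depth=0
After op 6 (type): buf='bazcat' undo_depth=2 redo_depth=0
After op 7 (type): buf='bazcattwo' undo_depth=3 redo_depth=0

Answer: 3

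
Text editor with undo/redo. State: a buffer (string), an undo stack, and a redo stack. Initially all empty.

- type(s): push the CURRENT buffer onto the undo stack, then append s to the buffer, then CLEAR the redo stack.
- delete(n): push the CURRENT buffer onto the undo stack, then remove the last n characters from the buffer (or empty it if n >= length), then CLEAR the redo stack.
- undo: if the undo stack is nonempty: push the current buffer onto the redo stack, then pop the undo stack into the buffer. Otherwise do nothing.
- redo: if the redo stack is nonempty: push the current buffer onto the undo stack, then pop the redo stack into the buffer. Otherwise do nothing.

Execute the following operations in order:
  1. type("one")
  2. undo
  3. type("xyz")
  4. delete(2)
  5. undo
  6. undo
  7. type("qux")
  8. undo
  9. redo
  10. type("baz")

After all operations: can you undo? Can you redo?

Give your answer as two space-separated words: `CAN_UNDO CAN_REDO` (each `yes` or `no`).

After op 1 (type): buf='one' undo_depth=1 redo_depth=0
After op 2 (undo): buf='(empty)' undo_depth=0 redo_depth=1
After op 3 (type): buf='xyz' undo_depth=1 redo_depth=0
After op 4 (delete): buf='x' undo_depth=2 redo_depth=0
After op 5 (undo): buf='xyz' undo_depth=1 redo_depth=1
After op 6 (undo): buf='(empty)' undo_depth=0 redo_depth=2
After op 7 (type): buf='qux' undo_depth=1 redo_depth=0
After op 8 (undo): buf='(empty)' undo_depth=0 redo_depth=1
After op 9 (redo): buf='qux' undo_depth=1 redo_depth=0
After op 10 (type): buf='quxbaz' undo_depth=2 redo_depth=0

Answer: yes no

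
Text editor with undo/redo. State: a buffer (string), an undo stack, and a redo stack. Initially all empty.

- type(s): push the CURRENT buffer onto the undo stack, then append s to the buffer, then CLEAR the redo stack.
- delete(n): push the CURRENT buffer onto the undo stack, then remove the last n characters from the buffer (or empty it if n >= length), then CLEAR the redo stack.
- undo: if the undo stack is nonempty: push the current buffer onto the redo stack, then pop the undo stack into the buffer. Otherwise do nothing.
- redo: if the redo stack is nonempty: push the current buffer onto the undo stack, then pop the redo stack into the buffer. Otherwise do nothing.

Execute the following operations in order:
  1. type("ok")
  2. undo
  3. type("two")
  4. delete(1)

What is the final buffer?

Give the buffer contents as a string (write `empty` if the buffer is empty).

After op 1 (type): buf='ok' undo_depth=1 redo_depth=0
After op 2 (undo): buf='(empty)' undo_depth=0 redo_depth=1
After op 3 (type): buf='two' undo_depth=1 redo_depth=0
After op 4 (delete): buf='tw' undo_depth=2 redo_depth=0

Answer: tw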